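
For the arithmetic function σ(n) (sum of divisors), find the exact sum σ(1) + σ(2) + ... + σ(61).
Σ_{n ≤ 61} σ(n) = 3076

Compute σ(n) for each 1 ≤ n ≤ 61: σ(1) = 1, σ(2) = 3, σ(3) = 4, σ(4) = 7, σ(5) = 6, σ(6) = 12, σ(7) = 8, σ(8) = 15, σ(9) = 13, σ(10) = 18, σ(11) = 12, σ(12) = 28, σ(13) = 14, σ(14) = 24, σ(15) = 24, σ(16) = 31, σ(17) = 18, σ(18) = 39, σ(19) = 20, σ(20) = 42, σ(21) = 32, σ(22) = 36, σ(23) = 24, σ(24) = 60, σ(25) = 31, σ(26) = 42, σ(27) = 40, σ(28) = 56, σ(29) = 30, σ(30) = 72, σ(31) = 32, σ(32) = 63, σ(33) = 48, σ(34) = 54, σ(35) = 48, σ(36) = 91, σ(37) = 38, σ(38) = 60, σ(39) = 56, σ(40) = 90, σ(41) = 42, σ(42) = 96, σ(43) = 44, σ(44) = 84, σ(45) = 78, σ(46) = 72, σ(47) = 48, σ(48) = 124, σ(49) = 57, σ(50) = 93, σ(51) = 72, σ(52) = 98, σ(53) = 54, σ(54) = 120, σ(55) = 72, σ(56) = 120, σ(57) = 80, σ(58) = 90, σ(59) = 60, σ(60) = 168, σ(61) = 62. Summing all 61 values: 3076. (Average order: Σ_{n ≤ x} σ(n) ~ (π²/12) x². For x = 61, (π²/12)·61² ≈ 3060.40.)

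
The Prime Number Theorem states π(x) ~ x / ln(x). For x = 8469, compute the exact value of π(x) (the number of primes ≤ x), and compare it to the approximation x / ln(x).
π(8469) = 1059;  x/ln(x) ≈ 936.40;  relative error ≈ 11.58%.

Directly count primes up to 8469: π(8469) = 1059. The PNT approximation gives 8469/ln(8469) ≈ 8469/9.04417 ≈ 936.40. Relative error (π(x) − x/ln(x)) / π(x) ≈ 11.58%; the approximation is known to undercount slightly (Li(x) is a better estimate).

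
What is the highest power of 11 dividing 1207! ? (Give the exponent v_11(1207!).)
v_11(1207!) = 118

Legendre's formula: v_p(n!) = Σ_{k ≥ 1} ⌊n / p^k⌋. For p = 11, n = 1207, the terms are:
  ⌊1207/11^1⌋ = ⌊1207/11⌋ = 109
  ⌊1207/11^2⌋ = ⌊1207/121⌋ = 9
(the next term ⌊1207/11^3⌋ = 0, terminating the sum). Summing: v_11(1207!) = 109 + 9 = 118.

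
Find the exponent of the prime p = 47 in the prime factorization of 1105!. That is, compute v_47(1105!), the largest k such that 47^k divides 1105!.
v_47(1105!) = 23

Legendre's formula: v_p(n!) = Σ_{k ≥ 1} ⌊n / p^k⌋. For p = 47, n = 1105, the terms are:
  ⌊1105/47^1⌋ = ⌊1105/47⌋ = 23
(the next term ⌊1105/47^2⌋ = 0, terminating the sum). Summing: v_47(1105!) = 23 = 23.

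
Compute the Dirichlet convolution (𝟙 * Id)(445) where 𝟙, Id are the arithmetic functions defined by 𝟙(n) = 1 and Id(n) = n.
(𝟙 * Id)(445) = 540

Divisors of 445: [1, 5, 89, 445]. For each d | 445:
  d = 1: 𝟙(1) · Id(445/1) = 1 · 445 = 445
  d = 5: 𝟙(5) · Id(445/5) = 1 · 89 = 89
  d = 89: 𝟙(89) · Id(445/89) = 1 · 5 = 5
  d = 445: 𝟙(445) · Id(445/445) = 1 · 1 = 1
Summing: (𝟙 * Id)(445) = 445 + 89 + 5 + 1 = 540.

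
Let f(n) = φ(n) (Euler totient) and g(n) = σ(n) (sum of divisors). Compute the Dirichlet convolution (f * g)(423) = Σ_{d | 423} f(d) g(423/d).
(φ * σ)(423) = 2538

Divisors of 423: [1, 3, 9, 47, 141, 423]. For each d | 423:
  d = 1: φ(1) · σ(423/1) = 1 · 624 = 624
  d = 3: φ(3) · σ(423/3) = 2 · 192 = 384
  d = 9: φ(9) · σ(423/9) = 6 · 48 = 288
  d = 47: φ(47) · σ(423/47) = 46 · 13 = 598
  d = 141: φ(141) · σ(423/141) = 92 · 4 = 368
  d = 423: φ(423) · σ(423/423) = 276 · 1 = 276
Summing: (φ * σ)(423) = 624 + 384 + 288 + 598 + 368 + 276 = 2538.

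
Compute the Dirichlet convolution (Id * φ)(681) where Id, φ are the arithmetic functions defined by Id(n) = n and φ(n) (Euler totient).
(Id * φ)(681) = 2265

Divisors of 681: [1, 3, 227, 681]. For each d | 681:
  d = 1: Id(1) · φ(681/1) = 1 · 452 = 452
  d = 3: Id(3) · φ(681/3) = 3 · 226 = 678
  d = 227: Id(227) · φ(681/227) = 227 · 2 = 454
  d = 681: Id(681) · φ(681/681) = 681 · 1 = 681
Summing: (Id * φ)(681) = 452 + 678 + 454 + 681 = 2265.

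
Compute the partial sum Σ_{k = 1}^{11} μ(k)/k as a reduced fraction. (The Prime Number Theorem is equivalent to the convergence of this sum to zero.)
Σ μ(k)/k = -1/2310

Values of μ(k) for 1 ≤ k ≤ 11: μ(1) = 1, μ(2) = -1, μ(3) = -1, μ(5) = -1, μ(6) = 1, μ(7) = -1, μ(10) = 1, μ(11) = -1, with μ = 0 on non-squarefree integers. Summing μ(k)/k for k where μ(k) ≠ 0 gives -1/2310 ≈ -0.0004. (PNT ⟺ this sum → 0 as n → ∞.)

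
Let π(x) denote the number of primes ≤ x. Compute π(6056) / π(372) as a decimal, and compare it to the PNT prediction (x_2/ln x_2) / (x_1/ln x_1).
π(6056)/π(372) = 790/73 ≈ 10.8219;  PNT prediction ≈ 11.0643.

π(372) = 73 and π(6056) = 790, so π(6056)/π(372) ≈ 10.8219. The PNT-predicted ratio is (6056/ln(6056)) / (372/ln(372)) ≈ 11.0643. The two agree to within a few percent, as expected.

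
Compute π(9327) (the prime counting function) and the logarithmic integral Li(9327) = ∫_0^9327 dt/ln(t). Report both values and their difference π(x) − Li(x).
π(9327) = 1154;  Li(9327) ≈ 1172.79;  π(x) − Li(x) ≈ -18.79.

Direct count of primes ≤ 9327 gives π(9327) = 1154. Numerical evaluation of the logarithmic integral gives Li(9327) ≈ 1172.79. The difference π(x) − Li(x) ≈ -18.79 is typically negative for small/moderate x (Li(x) overestimates), though Littlewood's theorem shows this sign changes infinitely often.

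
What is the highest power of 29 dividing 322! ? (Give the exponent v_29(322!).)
v_29(322!) = 11

Legendre's formula: v_p(n!) = Σ_{k ≥ 1} ⌊n / p^k⌋. For p = 29, n = 322, the terms are:
  ⌊322/29^1⌋ = ⌊322/29⌋ = 11
(the next term ⌊322/29^2⌋ = 0, terminating the sum). Summing: v_29(322!) = 11 = 11.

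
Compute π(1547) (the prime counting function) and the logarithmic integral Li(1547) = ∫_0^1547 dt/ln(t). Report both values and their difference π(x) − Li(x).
π(1547) = 243;  Li(1547) ≈ 254.23;  π(x) − Li(x) ≈ -11.23.

Direct count of primes ≤ 1547 gives π(1547) = 243. Numerical evaluation of the logarithmic integral gives Li(1547) ≈ 254.23. The difference π(x) − Li(x) ≈ -11.23 is typically negative for small/moderate x (Li(x) overestimates), though Littlewood's theorem shows this sign changes infinitely often.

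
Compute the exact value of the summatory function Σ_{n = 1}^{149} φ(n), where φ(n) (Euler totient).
Σ_{n ≤ 149} φ(n) = 6818

Compute φ(n) for each 1 ≤ n ≤ 149: φ(1) = 1, φ(2) = 1, φ(3) = 2, φ(4) = 2, φ(5) = 4, φ(6) = 2, φ(7) = 6, φ(8) = 4, φ(9) = 6, φ(10) = 4, φ(11) = 10, φ(12) = 4, φ(13) = 12, φ(14) = 6, φ(15) = 8, φ(16) = 8, φ(17) = 16, φ(18) = 6, φ(19) = 18, φ(20) = 8, φ(21) = 12, φ(22) = 10, φ(23) = 22, φ(24) = 8, φ(25) = 20, φ(26) = 12, φ(27) = 18, φ(28) = 12, φ(29) = 28, φ(30) = 8, φ(31) = 30, φ(32) = 16, φ(33) = 20, φ(34) = 16, φ(35) = 24, φ(36) = 12, φ(37) = 36, φ(38) = 18, φ(39) = 24, φ(40) = 16, φ(41) = 40, φ(42) = 12, φ(43) = 42, φ(44) = 20, φ(45) = 24, φ(46) = 22, φ(47) = 46, φ(48) = 16, φ(49) = 42, φ(50) = 20, φ(51) = 32, φ(52) = 24, φ(53) = 52, φ(54) = 18, φ(55) = 40, φ(56) = 24, φ(57) = 36, φ(58) = 28, φ(59) = 58, φ(60) = 16, φ(61) = 60, φ(62) = 30, φ(63) = 36, φ(64) = 32, φ(65) = 48, φ(66) = 20, φ(67) = 66, φ(68) = 32, φ(69) = 44, φ(70) = 24, φ(71) = 70, φ(72) = 24, φ(73) = 72, φ(74) = 36, φ(75) = 40, φ(76) = 36, φ(77) = 60, φ(78) = 24, φ(79) = 78, φ(80) = 32, φ(81) = 54, φ(82) = 40, φ(83) = 82, φ(84) = 24, φ(85) = 64, φ(86) = 42, φ(87) = 56, φ(88) = 40, φ(89) = 88, φ(90) = 24, φ(91) = 72, φ(92) = 44, φ(93) = 60, φ(94) = 46, φ(95) = 72, φ(96) = 32, φ(97) = 96, φ(98) = 42, φ(99) = 60, φ(100) = 40, φ(101) = 100, φ(102) = 32, φ(103) = 102, φ(104) = 48, φ(105) = 48, φ(106) = 52, φ(107) = 106, φ(108) = 36, φ(109) = 108, φ(110) = 40, φ(111) = 72, φ(112) = 48, φ(113) = 112, φ(114) = 36, φ(115) = 88, φ(116) = 56, φ(117) = 72, φ(118) = 58, φ(119) = 96, φ(120) = 32, φ(121) = 110, φ(122) = 60, φ(123) = 80, φ(124) = 60, φ(125) = 100, φ(126) = 36, φ(127) = 126, φ(128) = 64, φ(129) = 84, φ(130) = 48, φ(131) = 130, φ(132) = 40, φ(133) = 108, φ(134) = 66, φ(135) = 72, φ(136) = 64, φ(137) = 136, φ(138) = 44, φ(139) = 138, φ(140) = 48, φ(141) = 92, φ(142) = 70, φ(143) = 120, φ(144) = 48, φ(145) = 112, φ(146) = 72, φ(147) = 84, φ(148) = 72, φ(149) = 148. Summing all 149 values: 6818. (Average order: Σ_{n ≤ x} φ(n) ~ (3/π²) x². For x = 149, (3/π²)·149² ≈ 6748.29.)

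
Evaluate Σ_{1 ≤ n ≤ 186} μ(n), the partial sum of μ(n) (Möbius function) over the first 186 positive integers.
Σ_{n ≤ 186} μ(n) = -4

Compute μ(n) for each 1 ≤ n ≤ 186: μ(1) = 1, μ(2) = -1, μ(3) = -1, μ(4) = 0, μ(5) = -1, μ(6) = 1, μ(7) = -1, μ(8) = 0, μ(9) = 0, μ(10) = 1, μ(11) = -1, μ(12) = 0, μ(13) = -1, μ(14) = 1, μ(15) = 1, μ(16) = 0, μ(17) = -1, μ(18) = 0, μ(19) = -1, μ(20) = 0, μ(21) = 1, μ(22) = 1, μ(23) = -1, μ(24) = 0, μ(25) = 0, μ(26) = 1, μ(27) = 0, μ(28) = 0, μ(29) = -1, μ(30) = -1, μ(31) = -1, μ(32) = 0, μ(33) = 1, μ(34) = 1, μ(35) = 1, μ(36) = 0, μ(37) = -1, μ(38) = 1, μ(39) = 1, μ(40) = 0, μ(41) = -1, μ(42) = -1, μ(43) = -1, μ(44) = 0, μ(45) = 0, μ(46) = 1, μ(47) = -1, μ(48) = 0, μ(49) = 0, μ(50) = 0, μ(51) = 1, μ(52) = 0, μ(53) = -1, μ(54) = 0, μ(55) = 1, μ(56) = 0, μ(57) = 1, μ(58) = 1, μ(59) = -1, μ(60) = 0, μ(61) = -1, μ(62) = 1, μ(63) = 0, μ(64) = 0, μ(65) = 1, μ(66) = -1, μ(67) = -1, μ(68) = 0, μ(69) = 1, μ(70) = -1, μ(71) = -1, μ(72) = 0, μ(73) = -1, μ(74) = 1, μ(75) = 0, μ(76) = 0, μ(77) = 1, μ(78) = -1, μ(79) = -1, μ(80) = 0, μ(81) = 0, μ(82) = 1, μ(83) = -1, μ(84) = 0, μ(85) = 1, μ(86) = 1, μ(87) = 1, μ(88) = 0, μ(89) = -1, μ(90) = 0, μ(91) = 1, μ(92) = 0, μ(93) = 1, μ(94) = 1, μ(95) = 1, μ(96) = 0, μ(97) = -1, μ(98) = 0, μ(99) = 0, μ(100) = 0, μ(101) = -1, μ(102) = -1, μ(103) = -1, μ(104) = 0, μ(105) = -1, μ(106) = 1, μ(107) = -1, μ(108) = 0, μ(109) = -1, μ(110) = -1, μ(111) = 1, μ(112) = 0, μ(113) = -1, μ(114) = -1, μ(115) = 1, μ(116) = 0, μ(117) = 0, μ(118) = 1, μ(119) = 1, μ(120) = 0, μ(121) = 0, μ(122) = 1, μ(123) = 1, μ(124) = 0, μ(125) = 0, μ(126) = 0, μ(127) = -1, μ(128) = 0, μ(129) = 1, μ(130) = -1, μ(131) = -1, μ(132) = 0, μ(133) = 1, μ(134) = 1, μ(135) = 0, μ(136) = 0, μ(137) = -1, μ(138) = -1, μ(139) = -1, μ(140) = 0, μ(141) = 1, μ(142) = 1, μ(143) = 1, μ(144) = 0, μ(145) = 1, μ(146) = 1, μ(147) = 0, μ(148) = 0, μ(149) = -1, μ(150) = 0, μ(151) = -1, μ(152) = 0, μ(153) = 0, μ(154) = -1, μ(155) = 1, μ(156) = 0, μ(157) = -1, μ(158) = 1, μ(159) = 1, μ(160) = 0, μ(161) = 1, μ(162) = 0, μ(163) = -1, μ(164) = 0, μ(165) = -1, μ(166) = 1, μ(167) = -1, μ(168) = 0, μ(169) = 0, μ(170) = -1, μ(171) = 0, μ(172) = 0, μ(173) = -1, μ(174) = -1, μ(175) = 0, μ(176) = 0, μ(177) = 1, μ(178) = 1, μ(179) = -1, μ(180) = 0, μ(181) = -1, μ(182) = -1, μ(183) = 1, μ(184) = 0, μ(185) = 1, μ(186) = -1. Summing all 186 values: -4. (Mertens function M(x) = Σ_{n ≤ x} μ(n); on average M(x) should be small (PNT ⟺ M(x) = o(x)).)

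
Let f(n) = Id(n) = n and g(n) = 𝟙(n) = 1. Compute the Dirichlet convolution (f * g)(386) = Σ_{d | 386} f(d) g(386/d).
(Id * 𝟙)(386) = 582

Divisors of 386: [1, 2, 193, 386]. For each d | 386:
  d = 1: Id(1) · 𝟙(386/1) = 1 · 1 = 1
  d = 2: Id(2) · 𝟙(386/2) = 2 · 1 = 2
  d = 193: Id(193) · 𝟙(386/193) = 193 · 1 = 193
  d = 386: Id(386) · 𝟙(386/386) = 386 · 1 = 386
Summing: (Id * 𝟙)(386) = 1 + 2 + 193 + 386 = 582.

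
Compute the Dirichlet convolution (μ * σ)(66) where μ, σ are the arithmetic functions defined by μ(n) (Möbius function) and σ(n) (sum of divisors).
(μ * σ)(66) = 66

Divisors of 66: [1, 2, 3, 6, 11, 22, 33, 66]. For each d | 66:
  d = 1: μ(1) · σ(66/1) = 1 · 144 = 144
  d = 2: μ(2) · σ(66/2) = -1 · 48 = -48
  d = 3: μ(3) · σ(66/3) = -1 · 36 = -36
  d = 6: μ(6) · σ(66/6) = 1 · 12 = 12
  d = 11: μ(11) · σ(66/11) = -1 · 12 = -12
  d = 22: μ(22) · σ(66/22) = 1 · 4 = 4
  d = 33: μ(33) · σ(66/33) = 1 · 3 = 3
  d = 66: μ(66) · σ(66/66) = -1 · 1 = -1
Summing: (μ * σ)(66) = 144 + -48 + -36 + 12 + -12 + 4 + 3 + -1 = 66.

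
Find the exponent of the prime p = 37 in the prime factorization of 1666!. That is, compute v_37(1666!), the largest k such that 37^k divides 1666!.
v_37(1666!) = 46

Legendre's formula: v_p(n!) = Σ_{k ≥ 1} ⌊n / p^k⌋. For p = 37, n = 1666, the terms are:
  ⌊1666/37^1⌋ = ⌊1666/37⌋ = 45
  ⌊1666/37^2⌋ = ⌊1666/1369⌋ = 1
(the next term ⌊1666/37^3⌋ = 0, terminating the sum). Summing: v_37(1666!) = 45 + 1 = 46.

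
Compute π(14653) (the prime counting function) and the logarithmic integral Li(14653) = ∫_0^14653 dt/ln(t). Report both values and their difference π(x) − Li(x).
π(14653) = 1716;  Li(14653) ≈ 1740.49;  π(x) − Li(x) ≈ -24.49.

Direct count of primes ≤ 14653 gives π(14653) = 1716. Numerical evaluation of the logarithmic integral gives Li(14653) ≈ 1740.49. The difference π(x) − Li(x) ≈ -24.49 is typically negative for small/moderate x (Li(x) overestimates), though Littlewood's theorem shows this sign changes infinitely often.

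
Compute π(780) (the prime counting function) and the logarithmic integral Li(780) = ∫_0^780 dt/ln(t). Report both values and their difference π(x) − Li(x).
π(780) = 137;  Li(780) ≈ 145.20;  π(x) − Li(x) ≈ -8.20.

Direct count of primes ≤ 780 gives π(780) = 137. Numerical evaluation of the logarithmic integral gives Li(780) ≈ 145.20. The difference π(x) − Li(x) ≈ -8.20 is typically negative for small/moderate x (Li(x) overestimates), though Littlewood's theorem shows this sign changes infinitely often.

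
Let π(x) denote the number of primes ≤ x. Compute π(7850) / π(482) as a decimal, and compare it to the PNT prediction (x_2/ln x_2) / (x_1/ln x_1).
π(7850)/π(482) = 991/92 ≈ 10.7717;  PNT prediction ≈ 11.2191.

π(482) = 92 and π(7850) = 991, so π(7850)/π(482) ≈ 10.7717. The PNT-predicted ratio is (7850/ln(7850)) / (482/ln(482)) ≈ 11.2191. The two agree to within a few percent, as expected.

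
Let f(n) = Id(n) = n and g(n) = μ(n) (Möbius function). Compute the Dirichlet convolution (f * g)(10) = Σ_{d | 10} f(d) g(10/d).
(Id * μ)(10) = 4

Divisors of 10: [1, 2, 5, 10]. For each d | 10:
  d = 1: Id(1) · μ(10/1) = 1 · 1 = 1
  d = 2: Id(2) · μ(10/2) = 2 · -1 = -2
  d = 5: Id(5) · μ(10/5) = 5 · -1 = -5
  d = 10: Id(10) · μ(10/10) = 10 · 1 = 10
Summing: (Id * μ)(10) = 1 + -2 + -5 + 10 = 4.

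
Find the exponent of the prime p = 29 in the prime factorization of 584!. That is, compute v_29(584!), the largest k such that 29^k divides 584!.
v_29(584!) = 20

Legendre's formula: v_p(n!) = Σ_{k ≥ 1} ⌊n / p^k⌋. For p = 29, n = 584, the terms are:
  ⌊584/29^1⌋ = ⌊584/29⌋ = 20
(the next term ⌊584/29^2⌋ = 0, terminating the sum). Summing: v_29(584!) = 20 = 20.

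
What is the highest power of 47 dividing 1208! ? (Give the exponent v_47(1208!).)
v_47(1208!) = 25

Legendre's formula: v_p(n!) = Σ_{k ≥ 1} ⌊n / p^k⌋. For p = 47, n = 1208, the terms are:
  ⌊1208/47^1⌋ = ⌊1208/47⌋ = 25
(the next term ⌊1208/47^2⌋ = 0, terminating the sum). Summing: v_47(1208!) = 25 = 25.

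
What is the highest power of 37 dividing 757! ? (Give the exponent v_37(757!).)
v_37(757!) = 20

Legendre's formula: v_p(n!) = Σ_{k ≥ 1} ⌊n / p^k⌋. For p = 37, n = 757, the terms are:
  ⌊757/37^1⌋ = ⌊757/37⌋ = 20
(the next term ⌊757/37^2⌋ = 0, terminating the sum). Summing: v_37(757!) = 20 = 20.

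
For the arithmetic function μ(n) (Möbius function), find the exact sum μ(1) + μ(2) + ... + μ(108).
Σ_{n ≤ 108} μ(n) = -3

Compute μ(n) for each 1 ≤ n ≤ 108: μ(1) = 1, μ(2) = -1, μ(3) = -1, μ(4) = 0, μ(5) = -1, μ(6) = 1, μ(7) = -1, μ(8) = 0, μ(9) = 0, μ(10) = 1, μ(11) = -1, μ(12) = 0, μ(13) = -1, μ(14) = 1, μ(15) = 1, μ(16) = 0, μ(17) = -1, μ(18) = 0, μ(19) = -1, μ(20) = 0, μ(21) = 1, μ(22) = 1, μ(23) = -1, μ(24) = 0, μ(25) = 0, μ(26) = 1, μ(27) = 0, μ(28) = 0, μ(29) = -1, μ(30) = -1, μ(31) = -1, μ(32) = 0, μ(33) = 1, μ(34) = 1, μ(35) = 1, μ(36) = 0, μ(37) = -1, μ(38) = 1, μ(39) = 1, μ(40) = 0, μ(41) = -1, μ(42) = -1, μ(43) = -1, μ(44) = 0, μ(45) = 0, μ(46) = 1, μ(47) = -1, μ(48) = 0, μ(49) = 0, μ(50) = 0, μ(51) = 1, μ(52) = 0, μ(53) = -1, μ(54) = 0, μ(55) = 1, μ(56) = 0, μ(57) = 1, μ(58) = 1, μ(59) = -1, μ(60) = 0, μ(61) = -1, μ(62) = 1, μ(63) = 0, μ(64) = 0, μ(65) = 1, μ(66) = -1, μ(67) = -1, μ(68) = 0, μ(69) = 1, μ(70) = -1, μ(71) = -1, μ(72) = 0, μ(73) = -1, μ(74) = 1, μ(75) = 0, μ(76) = 0, μ(77) = 1, μ(78) = -1, μ(79) = -1, μ(80) = 0, μ(81) = 0, μ(82) = 1, μ(83) = -1, μ(84) = 0, μ(85) = 1, μ(86) = 1, μ(87) = 1, μ(88) = 0, μ(89) = -1, μ(90) = 0, μ(91) = 1, μ(92) = 0, μ(93) = 1, μ(94) = 1, μ(95) = 1, μ(96) = 0, μ(97) = -1, μ(98) = 0, μ(99) = 0, μ(100) = 0, μ(101) = -1, μ(102) = -1, μ(103) = -1, μ(104) = 0, μ(105) = -1, μ(106) = 1, μ(107) = -1, μ(108) = 0. Summing all 108 values: -3. (Mertens function M(x) = Σ_{n ≤ x} μ(n); on average M(x) should be small (PNT ⟺ M(x) = o(x)).)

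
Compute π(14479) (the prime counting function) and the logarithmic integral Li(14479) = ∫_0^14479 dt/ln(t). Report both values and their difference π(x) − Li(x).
π(14479) = 1697;  Li(14479) ≈ 1722.34;  π(x) − Li(x) ≈ -25.34.

Direct count of primes ≤ 14479 gives π(14479) = 1697. Numerical evaluation of the logarithmic integral gives Li(14479) ≈ 1722.34. The difference π(x) − Li(x) ≈ -25.34 is typically negative for small/moderate x (Li(x) overestimates), though Littlewood's theorem shows this sign changes infinitely often.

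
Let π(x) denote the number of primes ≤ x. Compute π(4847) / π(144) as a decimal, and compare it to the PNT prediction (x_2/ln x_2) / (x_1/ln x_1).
π(4847)/π(144) = 650/34 ≈ 19.1176;  PNT prediction ≈ 19.7125.

π(144) = 34 and π(4847) = 650, so π(4847)/π(144) ≈ 19.1176. The PNT-predicted ratio is (4847/ln(4847)) / (144/ln(144)) ≈ 19.7125. The two agree to within a few percent, as expected.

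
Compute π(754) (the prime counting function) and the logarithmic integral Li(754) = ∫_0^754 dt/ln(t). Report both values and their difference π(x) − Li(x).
π(754) = 133;  Li(754) ≈ 141.28;  π(x) − Li(x) ≈ -8.28.

Direct count of primes ≤ 754 gives π(754) = 133. Numerical evaluation of the logarithmic integral gives Li(754) ≈ 141.28. The difference π(x) − Li(x) ≈ -8.28 is typically negative for small/moderate x (Li(x) overestimates), though Littlewood's theorem shows this sign changes infinitely often.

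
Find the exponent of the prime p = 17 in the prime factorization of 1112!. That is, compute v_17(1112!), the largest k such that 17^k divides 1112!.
v_17(1112!) = 68

Legendre's formula: v_p(n!) = Σ_{k ≥ 1} ⌊n / p^k⌋. For p = 17, n = 1112, the terms are:
  ⌊1112/17^1⌋ = ⌊1112/17⌋ = 65
  ⌊1112/17^2⌋ = ⌊1112/289⌋ = 3
(the next term ⌊1112/17^3⌋ = 0, terminating the sum). Summing: v_17(1112!) = 65 + 3 = 68.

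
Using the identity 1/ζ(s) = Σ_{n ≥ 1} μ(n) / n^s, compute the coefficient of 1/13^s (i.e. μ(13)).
μ(13) = -1

Factor n = 13 = 13. μ(n) = 0 if any exponent ≥ 2 (not squarefree); otherwise μ(n) = (−1)^{ω(n)} where ω(n) is the number of distinct prime factors. Applying: μ(13) = -1.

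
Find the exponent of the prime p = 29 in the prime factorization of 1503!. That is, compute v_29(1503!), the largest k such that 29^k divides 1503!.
v_29(1503!) = 52

Legendre's formula: v_p(n!) = Σ_{k ≥ 1} ⌊n / p^k⌋. For p = 29, n = 1503, the terms are:
  ⌊1503/29^1⌋ = ⌊1503/29⌋ = 51
  ⌊1503/29^2⌋ = ⌊1503/841⌋ = 1
(the next term ⌊1503/29^3⌋ = 0, terminating the sum). Summing: v_29(1503!) = 51 + 1 = 52.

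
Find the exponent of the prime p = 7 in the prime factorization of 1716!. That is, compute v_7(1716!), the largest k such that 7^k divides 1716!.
v_7(1716!) = 285

Legendre's formula: v_p(n!) = Σ_{k ≥ 1} ⌊n / p^k⌋. For p = 7, n = 1716, the terms are:
  ⌊1716/7^1⌋ = ⌊1716/7⌋ = 245
  ⌊1716/7^2⌋ = ⌊1716/49⌋ = 35
  ⌊1716/7^3⌋ = ⌊1716/343⌋ = 5
(the next term ⌊1716/7^4⌋ = 0, terminating the sum). Summing: v_7(1716!) = 245 + 35 + 5 = 285.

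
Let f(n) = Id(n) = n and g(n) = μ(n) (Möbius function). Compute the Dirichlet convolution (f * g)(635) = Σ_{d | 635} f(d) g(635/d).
(Id * μ)(635) = 504

Divisors of 635: [1, 5, 127, 635]. For each d | 635:
  d = 1: Id(1) · μ(635/1) = 1 · 1 = 1
  d = 5: Id(5) · μ(635/5) = 5 · -1 = -5
  d = 127: Id(127) · μ(635/127) = 127 · -1 = -127
  d = 635: Id(635) · μ(635/635) = 635 · 1 = 635
Summing: (Id * μ)(635) = 1 + -5 + -127 + 635 = 504.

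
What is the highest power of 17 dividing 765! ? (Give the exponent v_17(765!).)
v_17(765!) = 47

Legendre's formula: v_p(n!) = Σ_{k ≥ 1} ⌊n / p^k⌋. For p = 17, n = 765, the terms are:
  ⌊765/17^1⌋ = ⌊765/17⌋ = 45
  ⌊765/17^2⌋ = ⌊765/289⌋ = 2
(the next term ⌊765/17^3⌋ = 0, terminating the sum). Summing: v_17(765!) = 45 + 2 = 47.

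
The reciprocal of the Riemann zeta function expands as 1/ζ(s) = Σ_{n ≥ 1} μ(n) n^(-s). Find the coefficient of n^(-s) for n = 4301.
μ(4301) = -1

Factor n = 4301 = 11 · 17 · 23. μ(n) = 0 if any exponent ≥ 2 (not squarefree); otherwise μ(n) = (−1)^{ω(n)} where ω(n) is the number of distinct prime factors. Applying: μ(4301) = -1.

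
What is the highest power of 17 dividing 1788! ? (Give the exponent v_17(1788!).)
v_17(1788!) = 111

Legendre's formula: v_p(n!) = Σ_{k ≥ 1} ⌊n / p^k⌋. For p = 17, n = 1788, the terms are:
  ⌊1788/17^1⌋ = ⌊1788/17⌋ = 105
  ⌊1788/17^2⌋ = ⌊1788/289⌋ = 6
(the next term ⌊1788/17^3⌋ = 0, terminating the sum). Summing: v_17(1788!) = 105 + 6 = 111.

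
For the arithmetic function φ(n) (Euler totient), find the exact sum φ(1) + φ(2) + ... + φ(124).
Σ_{n ≤ 124} φ(n) = 4696

Compute φ(n) for each 1 ≤ n ≤ 124: φ(1) = 1, φ(2) = 1, φ(3) = 2, φ(4) = 2, φ(5) = 4, φ(6) = 2, φ(7) = 6, φ(8) = 4, φ(9) = 6, φ(10) = 4, φ(11) = 10, φ(12) = 4, φ(13) = 12, φ(14) = 6, φ(15) = 8, φ(16) = 8, φ(17) = 16, φ(18) = 6, φ(19) = 18, φ(20) = 8, φ(21) = 12, φ(22) = 10, φ(23) = 22, φ(24) = 8, φ(25) = 20, φ(26) = 12, φ(27) = 18, φ(28) = 12, φ(29) = 28, φ(30) = 8, φ(31) = 30, φ(32) = 16, φ(33) = 20, φ(34) = 16, φ(35) = 24, φ(36) = 12, φ(37) = 36, φ(38) = 18, φ(39) = 24, φ(40) = 16, φ(41) = 40, φ(42) = 12, φ(43) = 42, φ(44) = 20, φ(45) = 24, φ(46) = 22, φ(47) = 46, φ(48) = 16, φ(49) = 42, φ(50) = 20, φ(51) = 32, φ(52) = 24, φ(53) = 52, φ(54) = 18, φ(55) = 40, φ(56) = 24, φ(57) = 36, φ(58) = 28, φ(59) = 58, φ(60) = 16, φ(61) = 60, φ(62) = 30, φ(63) = 36, φ(64) = 32, φ(65) = 48, φ(66) = 20, φ(67) = 66, φ(68) = 32, φ(69) = 44, φ(70) = 24, φ(71) = 70, φ(72) = 24, φ(73) = 72, φ(74) = 36, φ(75) = 40, φ(76) = 36, φ(77) = 60, φ(78) = 24, φ(79) = 78, φ(80) = 32, φ(81) = 54, φ(82) = 40, φ(83) = 82, φ(84) = 24, φ(85) = 64, φ(86) = 42, φ(87) = 56, φ(88) = 40, φ(89) = 88, φ(90) = 24, φ(91) = 72, φ(92) = 44, φ(93) = 60, φ(94) = 46, φ(95) = 72, φ(96) = 32, φ(97) = 96, φ(98) = 42, φ(99) = 60, φ(100) = 40, φ(101) = 100, φ(102) = 32, φ(103) = 102, φ(104) = 48, φ(105) = 48, φ(106) = 52, φ(107) = 106, φ(108) = 36, φ(109) = 108, φ(110) = 40, φ(111) = 72, φ(112) = 48, φ(113) = 112, φ(114) = 36, φ(115) = 88, φ(116) = 56, φ(117) = 72, φ(118) = 58, φ(119) = 96, φ(120) = 32, φ(121) = 110, φ(122) = 60, φ(123) = 80, φ(124) = 60. Summing all 124 values: 4696. (Average order: Σ_{n ≤ x} φ(n) ~ (3/π²) x². For x = 124, (3/π²)·124² ≈ 4673.74.)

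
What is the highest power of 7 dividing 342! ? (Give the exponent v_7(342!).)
v_7(342!) = 54

Legendre's formula: v_p(n!) = Σ_{k ≥ 1} ⌊n / p^k⌋. For p = 7, n = 342, the terms are:
  ⌊342/7^1⌋ = ⌊342/7⌋ = 48
  ⌊342/7^2⌋ = ⌊342/49⌋ = 6
(the next term ⌊342/7^3⌋ = 0, terminating the sum). Summing: v_7(342!) = 48 + 6 = 54.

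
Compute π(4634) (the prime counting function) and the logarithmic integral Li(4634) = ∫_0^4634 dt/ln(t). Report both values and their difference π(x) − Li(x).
π(4634) = 624;  Li(4634) ≈ 641.12;  π(x) − Li(x) ≈ -17.12.

Direct count of primes ≤ 4634 gives π(4634) = 624. Numerical evaluation of the logarithmic integral gives Li(4634) ≈ 641.12. The difference π(x) − Li(x) ≈ -17.12 is typically negative for small/moderate x (Li(x) overestimates), though Littlewood's theorem shows this sign changes infinitely often.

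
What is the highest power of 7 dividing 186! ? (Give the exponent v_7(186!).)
v_7(186!) = 29

Legendre's formula: v_p(n!) = Σ_{k ≥ 1} ⌊n / p^k⌋. For p = 7, n = 186, the terms are:
  ⌊186/7^1⌋ = ⌊186/7⌋ = 26
  ⌊186/7^2⌋ = ⌊186/49⌋ = 3
(the next term ⌊186/7^3⌋ = 0, terminating the sum). Summing: v_7(186!) = 26 + 3 = 29.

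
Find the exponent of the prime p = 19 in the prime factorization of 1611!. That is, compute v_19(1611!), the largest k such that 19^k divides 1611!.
v_19(1611!) = 88

Legendre's formula: v_p(n!) = Σ_{k ≥ 1} ⌊n / p^k⌋. For p = 19, n = 1611, the terms are:
  ⌊1611/19^1⌋ = ⌊1611/19⌋ = 84
  ⌊1611/19^2⌋ = ⌊1611/361⌋ = 4
(the next term ⌊1611/19^3⌋ = 0, terminating the sum). Summing: v_19(1611!) = 84 + 4 = 88.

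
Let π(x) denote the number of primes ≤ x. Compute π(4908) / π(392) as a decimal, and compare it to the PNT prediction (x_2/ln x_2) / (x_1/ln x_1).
π(4908)/π(392) = 655/77 ≈ 8.5065;  PNT prediction ≈ 8.7970.

π(392) = 77 and π(4908) = 655, so π(4908)/π(392) ≈ 8.5065. The PNT-predicted ratio is (4908/ln(4908)) / (392/ln(392)) ≈ 8.7970. The two agree to within a few percent, as expected.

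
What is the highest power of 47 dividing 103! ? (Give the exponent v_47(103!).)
v_47(103!) = 2

Legendre's formula: v_p(n!) = Σ_{k ≥ 1} ⌊n / p^k⌋. For p = 47, n = 103, the terms are:
  ⌊103/47^1⌋ = ⌊103/47⌋ = 2
(the next term ⌊103/47^2⌋ = 0, terminating the sum). Summing: v_47(103!) = 2 = 2.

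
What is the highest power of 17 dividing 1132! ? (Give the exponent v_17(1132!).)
v_17(1132!) = 69

Legendre's formula: v_p(n!) = Σ_{k ≥ 1} ⌊n / p^k⌋. For p = 17, n = 1132, the terms are:
  ⌊1132/17^1⌋ = ⌊1132/17⌋ = 66
  ⌊1132/17^2⌋ = ⌊1132/289⌋ = 3
(the next term ⌊1132/17^3⌋ = 0, terminating the sum). Summing: v_17(1132!) = 66 + 3 = 69.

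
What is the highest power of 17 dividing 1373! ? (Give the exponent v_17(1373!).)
v_17(1373!) = 84

Legendre's formula: v_p(n!) = Σ_{k ≥ 1} ⌊n / p^k⌋. For p = 17, n = 1373, the terms are:
  ⌊1373/17^1⌋ = ⌊1373/17⌋ = 80
  ⌊1373/17^2⌋ = ⌊1373/289⌋ = 4
(the next term ⌊1373/17^3⌋ = 0, terminating the sum). Summing: v_17(1373!) = 80 + 4 = 84.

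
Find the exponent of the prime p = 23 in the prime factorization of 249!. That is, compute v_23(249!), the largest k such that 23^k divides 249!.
v_23(249!) = 10

Legendre's formula: v_p(n!) = Σ_{k ≥ 1} ⌊n / p^k⌋. For p = 23, n = 249, the terms are:
  ⌊249/23^1⌋ = ⌊249/23⌋ = 10
(the next term ⌊249/23^2⌋ = 0, terminating the sum). Summing: v_23(249!) = 10 = 10.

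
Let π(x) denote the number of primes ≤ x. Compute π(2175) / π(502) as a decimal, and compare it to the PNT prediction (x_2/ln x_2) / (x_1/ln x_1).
π(2175)/π(502) = 326/95 ≈ 3.4316;  PNT prediction ≈ 3.5060.

π(502) = 95 and π(2175) = 326, so π(2175)/π(502) ≈ 3.4316. The PNT-predicted ratio is (2175/ln(2175)) / (502/ln(502)) ≈ 3.5060. The two agree to within a few percent, as expected.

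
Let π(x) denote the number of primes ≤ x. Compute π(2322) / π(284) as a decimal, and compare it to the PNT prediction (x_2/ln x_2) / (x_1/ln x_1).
π(2322)/π(284) = 344/61 ≈ 5.6393;  PNT prediction ≈ 5.9594.

π(284) = 61 and π(2322) = 344, so π(2322)/π(284) ≈ 5.6393. The PNT-predicted ratio is (2322/ln(2322)) / (284/ln(284)) ≈ 5.9594. The two agree to within a few percent, as expected.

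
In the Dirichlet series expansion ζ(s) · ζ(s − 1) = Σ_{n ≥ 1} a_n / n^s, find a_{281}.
σ(281) = 282

In the product (Σ m^0/m^s)(Σ k / k^s) = Σ (Σ_{d | n} d) / n^s, the coefficient of 1/n^s is σ(n) = Σ_{d | n} d. For n = 281, divisors are [1, 281]; summing: σ(281) = 282.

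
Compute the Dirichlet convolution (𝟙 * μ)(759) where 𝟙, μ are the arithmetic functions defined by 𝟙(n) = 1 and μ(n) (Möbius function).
(𝟙 * μ)(759) = 0

Divisors of 759: [1, 3, 11, 23, 33, 69, 253, 759]. For each d | 759:
  d = 1: 𝟙(1) · μ(759/1) = 1 · -1 = -1
  d = 3: 𝟙(3) · μ(759/3) = 1 · 1 = 1
  d = 11: 𝟙(11) · μ(759/11) = 1 · 1 = 1
  d = 23: 𝟙(23) · μ(759/23) = 1 · 1 = 1
  d = 33: 𝟙(33) · μ(759/33) = 1 · -1 = -1
  d = 69: 𝟙(69) · μ(759/69) = 1 · -1 = -1
  d = 253: 𝟙(253) · μ(759/253) = 1 · -1 = -1
  d = 759: 𝟙(759) · μ(759/759) = 1 · 1 = 1
Summing: (𝟙 * μ)(759) = -1 + 1 + 1 + 1 + -1 + -1 + -1 + 1 = 0.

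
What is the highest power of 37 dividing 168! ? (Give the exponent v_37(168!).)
v_37(168!) = 4

Legendre's formula: v_p(n!) = Σ_{k ≥ 1} ⌊n / p^k⌋. For p = 37, n = 168, the terms are:
  ⌊168/37^1⌋ = ⌊168/37⌋ = 4
(the next term ⌊168/37^2⌋ = 0, terminating the sum). Summing: v_37(168!) = 4 = 4.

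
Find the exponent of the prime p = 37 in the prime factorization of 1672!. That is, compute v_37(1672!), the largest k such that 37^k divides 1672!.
v_37(1672!) = 46

Legendre's formula: v_p(n!) = Σ_{k ≥ 1} ⌊n / p^k⌋. For p = 37, n = 1672, the terms are:
  ⌊1672/37^1⌋ = ⌊1672/37⌋ = 45
  ⌊1672/37^2⌋ = ⌊1672/1369⌋ = 1
(the next term ⌊1672/37^3⌋ = 0, terminating the sum). Summing: v_37(1672!) = 45 + 1 = 46.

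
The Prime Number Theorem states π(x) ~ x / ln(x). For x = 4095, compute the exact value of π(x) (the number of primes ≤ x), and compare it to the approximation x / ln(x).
π(4095) = 564;  x/ln(x) ≈ 492.33;  relative error ≈ 12.71%.

Directly count primes up to 4095: π(4095) = 564. The PNT approximation gives 4095/ln(4095) ≈ 4095/8.31752 ≈ 492.33. Relative error (π(x) − x/ln(x)) / π(x) ≈ 12.71%; the approximation is known to undercount slightly (Li(x) is a better estimate).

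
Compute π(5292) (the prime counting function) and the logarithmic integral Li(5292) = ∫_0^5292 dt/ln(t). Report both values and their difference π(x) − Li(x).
π(5292) = 701;  Li(5292) ≈ 718.45;  π(x) − Li(x) ≈ -17.45.

Direct count of primes ≤ 5292 gives π(5292) = 701. Numerical evaluation of the logarithmic integral gives Li(5292) ≈ 718.45. The difference π(x) − Li(x) ≈ -17.45 is typically negative for small/moderate x (Li(x) overestimates), though Littlewood's theorem shows this sign changes infinitely often.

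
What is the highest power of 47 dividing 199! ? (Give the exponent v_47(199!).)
v_47(199!) = 4

Legendre's formula: v_p(n!) = Σ_{k ≥ 1} ⌊n / p^k⌋. For p = 47, n = 199, the terms are:
  ⌊199/47^1⌋ = ⌊199/47⌋ = 4
(the next term ⌊199/47^2⌋ = 0, terminating the sum). Summing: v_47(199!) = 4 = 4.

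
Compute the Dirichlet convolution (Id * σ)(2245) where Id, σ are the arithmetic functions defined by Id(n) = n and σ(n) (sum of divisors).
(Id * σ)(2245) = 9889

Divisors of 2245: [1, 5, 449, 2245]. For each d | 2245:
  d = 1: Id(1) · σ(2245/1) = 1 · 2700 = 2700
  d = 5: Id(5) · σ(2245/5) = 5 · 450 = 2250
  d = 449: Id(449) · σ(2245/449) = 449 · 6 = 2694
  d = 2245: Id(2245) · σ(2245/2245) = 2245 · 1 = 2245
Summing: (Id * σ)(2245) = 2700 + 2250 + 2694 + 2245 = 9889.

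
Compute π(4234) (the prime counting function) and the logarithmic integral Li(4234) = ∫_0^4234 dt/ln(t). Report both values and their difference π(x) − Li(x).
π(4234) = 580;  Li(4234) ≈ 593.48;  π(x) − Li(x) ≈ -13.48.

Direct count of primes ≤ 4234 gives π(4234) = 580. Numerical evaluation of the logarithmic integral gives Li(4234) ≈ 593.48. The difference π(x) − Li(x) ≈ -13.48 is typically negative for small/moderate x (Li(x) overestimates), though Littlewood's theorem shows this sign changes infinitely often.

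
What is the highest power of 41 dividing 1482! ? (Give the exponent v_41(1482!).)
v_41(1482!) = 36

Legendre's formula: v_p(n!) = Σ_{k ≥ 1} ⌊n / p^k⌋. For p = 41, n = 1482, the terms are:
  ⌊1482/41^1⌋ = ⌊1482/41⌋ = 36
(the next term ⌊1482/41^2⌋ = 0, terminating the sum). Summing: v_41(1482!) = 36 = 36.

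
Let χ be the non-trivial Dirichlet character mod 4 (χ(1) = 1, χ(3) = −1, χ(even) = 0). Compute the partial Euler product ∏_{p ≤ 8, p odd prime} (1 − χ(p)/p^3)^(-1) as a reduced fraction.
∏ = 165375/170624

The odd primes p ≤ 8 are [3, 5, 7]. For each, χ(p) = 1 if p ≡ 1 mod 4, χ(p) = −1 if p ≡ 3 mod 4. Taking (1 − χ(p)/p^3)^(-1) = p^3/(p^3 − χ(p)): (1 − (-1)/3^3)^(-1) · (1 − (1)/5^3)^(-1) · (1 − (-1)/7^3)^(-1) = 165375/170624.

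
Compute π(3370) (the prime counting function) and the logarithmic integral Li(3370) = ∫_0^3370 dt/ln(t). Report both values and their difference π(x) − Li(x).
π(3370) = 474;  Li(3370) ≈ 488.63;  π(x) − Li(x) ≈ -14.63.

Direct count of primes ≤ 3370 gives π(3370) = 474. Numerical evaluation of the logarithmic integral gives Li(3370) ≈ 488.63. The difference π(x) − Li(x) ≈ -14.63 is typically negative for small/moderate x (Li(x) overestimates), though Littlewood's theorem shows this sign changes infinitely often.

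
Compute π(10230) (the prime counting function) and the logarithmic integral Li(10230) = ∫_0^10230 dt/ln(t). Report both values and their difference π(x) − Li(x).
π(10230) = 1254;  Li(10230) ≈ 1271.08;  π(x) − Li(x) ≈ -17.08.

Direct count of primes ≤ 10230 gives π(10230) = 1254. Numerical evaluation of the logarithmic integral gives Li(10230) ≈ 1271.08. The difference π(x) − Li(x) ≈ -17.08 is typically negative for small/moderate x (Li(x) overestimates), though Littlewood's theorem shows this sign changes infinitely often.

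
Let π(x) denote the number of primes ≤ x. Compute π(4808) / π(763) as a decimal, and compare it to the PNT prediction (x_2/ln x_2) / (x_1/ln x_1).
π(4808)/π(763) = 647/135 ≈ 4.7926;  PNT prediction ≈ 4.9333.

π(763) = 135 and π(4808) = 647, so π(4808)/π(763) ≈ 4.7926. The PNT-predicted ratio is (4808/ln(4808)) / (763/ln(763)) ≈ 4.9333. The two agree to within a few percent, as expected.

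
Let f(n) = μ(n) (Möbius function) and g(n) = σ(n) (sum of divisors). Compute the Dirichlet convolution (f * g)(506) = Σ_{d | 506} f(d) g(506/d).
(μ * σ)(506) = 506

Divisors of 506: [1, 2, 11, 22, 23, 46, 253, 506]. For each d | 506:
  d = 1: μ(1) · σ(506/1) = 1 · 864 = 864
  d = 2: μ(2) · σ(506/2) = -1 · 288 = -288
  d = 11: μ(11) · σ(506/11) = -1 · 72 = -72
  d = 22: μ(22) · σ(506/22) = 1 · 24 = 24
  d = 23: μ(23) · σ(506/23) = -1 · 36 = -36
  d = 46: μ(46) · σ(506/46) = 1 · 12 = 12
  d = 253: μ(253) · σ(506/253) = 1 · 3 = 3
  d = 506: μ(506) · σ(506/506) = -1 · 1 = -1
Summing: (μ * σ)(506) = 864 + -288 + -72 + 24 + -36 + 12 + 3 + -1 = 506.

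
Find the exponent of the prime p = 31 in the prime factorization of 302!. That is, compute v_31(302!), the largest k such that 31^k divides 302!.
v_31(302!) = 9

Legendre's formula: v_p(n!) = Σ_{k ≥ 1} ⌊n / p^k⌋. For p = 31, n = 302, the terms are:
  ⌊302/31^1⌋ = ⌊302/31⌋ = 9
(the next term ⌊302/31^2⌋ = 0, terminating the sum). Summing: v_31(302!) = 9 = 9.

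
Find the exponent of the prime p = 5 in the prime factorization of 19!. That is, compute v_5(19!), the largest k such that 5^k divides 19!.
v_5(19!) = 3

Legendre's formula: v_p(n!) = Σ_{k ≥ 1} ⌊n / p^k⌋. For p = 5, n = 19, the terms are:
  ⌊19/5^1⌋ = ⌊19/5⌋ = 3
(the next term ⌊19/5^2⌋ = 0, terminating the sum). Summing: v_5(19!) = 3 = 3.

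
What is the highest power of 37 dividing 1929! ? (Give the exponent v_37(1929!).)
v_37(1929!) = 53

Legendre's formula: v_p(n!) = Σ_{k ≥ 1} ⌊n / p^k⌋. For p = 37, n = 1929, the terms are:
  ⌊1929/37^1⌋ = ⌊1929/37⌋ = 52
  ⌊1929/37^2⌋ = ⌊1929/1369⌋ = 1
(the next term ⌊1929/37^3⌋ = 0, terminating the sum). Summing: v_37(1929!) = 52 + 1 = 53.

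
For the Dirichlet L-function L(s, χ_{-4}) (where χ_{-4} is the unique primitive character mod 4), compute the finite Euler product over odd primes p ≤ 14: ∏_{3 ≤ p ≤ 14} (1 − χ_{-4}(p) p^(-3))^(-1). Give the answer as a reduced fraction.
∏ = 17910767875/18484721664

The odd primes p ≤ 14 are [3, 5, 7, 11, 13]. For each, χ(p) = 1 if p ≡ 1 mod 4, χ(p) = −1 if p ≡ 3 mod 4. Taking (1 − χ(p)/p^3)^(-1) = p^3/(p^3 − χ(p)): (1 − (-1)/3^3)^(-1) · (1 − (1)/5^3)^(-1) · (1 − (-1)/7^3)^(-1) · (1 − (-1)/11^3)^(-1) · (1 − (1)/13^3)^(-1) = 17910767875/18484721664.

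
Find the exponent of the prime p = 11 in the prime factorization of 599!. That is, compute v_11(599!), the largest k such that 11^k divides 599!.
v_11(599!) = 58

Legendre's formula: v_p(n!) = Σ_{k ≥ 1} ⌊n / p^k⌋. For p = 11, n = 599, the terms are:
  ⌊599/11^1⌋ = ⌊599/11⌋ = 54
  ⌊599/11^2⌋ = ⌊599/121⌋ = 4
(the next term ⌊599/11^3⌋ = 0, terminating the sum). Summing: v_11(599!) = 54 + 4 = 58.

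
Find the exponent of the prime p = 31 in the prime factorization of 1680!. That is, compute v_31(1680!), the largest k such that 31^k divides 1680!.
v_31(1680!) = 55

Legendre's formula: v_p(n!) = Σ_{k ≥ 1} ⌊n / p^k⌋. For p = 31, n = 1680, the terms are:
  ⌊1680/31^1⌋ = ⌊1680/31⌋ = 54
  ⌊1680/31^2⌋ = ⌊1680/961⌋ = 1
(the next term ⌊1680/31^3⌋ = 0, terminating the sum). Summing: v_31(1680!) = 54 + 1 = 55.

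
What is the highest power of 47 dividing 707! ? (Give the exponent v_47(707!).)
v_47(707!) = 15

Legendre's formula: v_p(n!) = Σ_{k ≥ 1} ⌊n / p^k⌋. For p = 47, n = 707, the terms are:
  ⌊707/47^1⌋ = ⌊707/47⌋ = 15
(the next term ⌊707/47^2⌋ = 0, terminating the sum). Summing: v_47(707!) = 15 = 15.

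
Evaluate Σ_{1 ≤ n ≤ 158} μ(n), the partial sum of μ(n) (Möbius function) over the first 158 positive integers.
Σ_{n ≤ 158} μ(n) = -1

Compute μ(n) for each 1 ≤ n ≤ 158: μ(1) = 1, μ(2) = -1, μ(3) = -1, μ(4) = 0, μ(5) = -1, μ(6) = 1, μ(7) = -1, μ(8) = 0, μ(9) = 0, μ(10) = 1, μ(11) = -1, μ(12) = 0, μ(13) = -1, μ(14) = 1, μ(15) = 1, μ(16) = 0, μ(17) = -1, μ(18) = 0, μ(19) = -1, μ(20) = 0, μ(21) = 1, μ(22) = 1, μ(23) = -1, μ(24) = 0, μ(25) = 0, μ(26) = 1, μ(27) = 0, μ(28) = 0, μ(29) = -1, μ(30) = -1, μ(31) = -1, μ(32) = 0, μ(33) = 1, μ(34) = 1, μ(35) = 1, μ(36) = 0, μ(37) = -1, μ(38) = 1, μ(39) = 1, μ(40) = 0, μ(41) = -1, μ(42) = -1, μ(43) = -1, μ(44) = 0, μ(45) = 0, μ(46) = 1, μ(47) = -1, μ(48) = 0, μ(49) = 0, μ(50) = 0, μ(51) = 1, μ(52) = 0, μ(53) = -1, μ(54) = 0, μ(55) = 1, μ(56) = 0, μ(57) = 1, μ(58) = 1, μ(59) = -1, μ(60) = 0, μ(61) = -1, μ(62) = 1, μ(63) = 0, μ(64) = 0, μ(65) = 1, μ(66) = -1, μ(67) = -1, μ(68) = 0, μ(69) = 1, μ(70) = -1, μ(71) = -1, μ(72) = 0, μ(73) = -1, μ(74) = 1, μ(75) = 0, μ(76) = 0, μ(77) = 1, μ(78) = -1, μ(79) = -1, μ(80) = 0, μ(81) = 0, μ(82) = 1, μ(83) = -1, μ(84) = 0, μ(85) = 1, μ(86) = 1, μ(87) = 1, μ(88) = 0, μ(89) = -1, μ(90) = 0, μ(91) = 1, μ(92) = 0, μ(93) = 1, μ(94) = 1, μ(95) = 1, μ(96) = 0, μ(97) = -1, μ(98) = 0, μ(99) = 0, μ(100) = 0, μ(101) = -1, μ(102) = -1, μ(103) = -1, μ(104) = 0, μ(105) = -1, μ(106) = 1, μ(107) = -1, μ(108) = 0, μ(109) = -1, μ(110) = -1, μ(111) = 1, μ(112) = 0, μ(113) = -1, μ(114) = -1, μ(115) = 1, μ(116) = 0, μ(117) = 0, μ(118) = 1, μ(119) = 1, μ(120) = 0, μ(121) = 0, μ(122) = 1, μ(123) = 1, μ(124) = 0, μ(125) = 0, μ(126) = 0, μ(127) = -1, μ(128) = 0, μ(129) = 1, μ(130) = -1, μ(131) = -1, μ(132) = 0, μ(133) = 1, μ(134) = 1, μ(135) = 0, μ(136) = 0, μ(137) = -1, μ(138) = -1, μ(139) = -1, μ(140) = 0, μ(141) = 1, μ(142) = 1, μ(143) = 1, μ(144) = 0, μ(145) = 1, μ(146) = 1, μ(147) = 0, μ(148) = 0, μ(149) = -1, μ(150) = 0, μ(151) = -1, μ(152) = 0, μ(153) = 0, μ(154) = -1, μ(155) = 1, μ(156) = 0, μ(157) = -1, μ(158) = 1. Summing all 158 values: -1. (Mertens function M(x) = Σ_{n ≤ x} μ(n); on average M(x) should be small (PNT ⟺ M(x) = o(x)).)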